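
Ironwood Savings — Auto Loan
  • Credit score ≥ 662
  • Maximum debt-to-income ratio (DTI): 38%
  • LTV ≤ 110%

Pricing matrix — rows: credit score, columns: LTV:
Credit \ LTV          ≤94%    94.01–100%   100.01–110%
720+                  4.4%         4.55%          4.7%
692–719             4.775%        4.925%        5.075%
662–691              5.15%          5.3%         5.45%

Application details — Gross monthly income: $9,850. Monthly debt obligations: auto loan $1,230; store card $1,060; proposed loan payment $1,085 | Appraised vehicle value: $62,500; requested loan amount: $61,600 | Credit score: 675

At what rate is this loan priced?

5.3%

Credit score 675 ≥ 662; Total monthly debts = (1,230 + 1,060 + 1,085) = 3,375. DTI = 3,375/9,850 = 34.3% ≤ 38%
Loan-to-value = 61,600/62,500 = 98.6% — pass (110% max)
Score 675 is in the 662–691 band; LTV 98.6% is in the 94.01–100% band → 5.3%.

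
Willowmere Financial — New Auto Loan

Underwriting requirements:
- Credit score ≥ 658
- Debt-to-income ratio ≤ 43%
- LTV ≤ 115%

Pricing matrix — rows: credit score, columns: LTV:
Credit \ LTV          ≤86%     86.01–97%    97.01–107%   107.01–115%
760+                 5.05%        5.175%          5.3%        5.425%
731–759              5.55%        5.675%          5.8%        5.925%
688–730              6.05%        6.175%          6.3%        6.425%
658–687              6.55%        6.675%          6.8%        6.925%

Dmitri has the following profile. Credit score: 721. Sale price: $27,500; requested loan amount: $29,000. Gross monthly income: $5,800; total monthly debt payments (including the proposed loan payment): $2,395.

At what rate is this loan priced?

6.3%

Credit score 721 ≥ 658; DTI: 2,395 ÷ 5,800 = 41.3%, within the 43% cap
LTV = 29,000/27,500 = 105.5% ≤ 115%
Row: 721 falls in 688–730. Column: 105.5% falls in 97.01–107%. Rate = 6.3%.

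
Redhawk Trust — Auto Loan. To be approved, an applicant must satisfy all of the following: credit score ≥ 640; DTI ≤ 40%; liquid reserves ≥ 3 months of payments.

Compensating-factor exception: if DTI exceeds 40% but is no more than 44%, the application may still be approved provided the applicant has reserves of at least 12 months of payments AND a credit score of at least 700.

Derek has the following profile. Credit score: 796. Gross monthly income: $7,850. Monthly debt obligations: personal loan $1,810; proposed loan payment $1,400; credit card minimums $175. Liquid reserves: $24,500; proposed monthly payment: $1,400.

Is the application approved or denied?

Credit score 796 ≥ 640 (meets base)
Total debts = (1,810 + 1,400 + 175) = 3,385. DTI: 3,385 ÷ 7,850 = 43.1%, over the 40% base limit.
Liquid reserves cover 24,500/1,400 = 17.5 months — ≥ 3 required
43.1% falls in the override range (40%–44%), so the compensating-factor test applies.
Override check — reserves: 17.5 mo (ok); score: 796 (ok).
Both compensating conditions met → exception applies.

Approved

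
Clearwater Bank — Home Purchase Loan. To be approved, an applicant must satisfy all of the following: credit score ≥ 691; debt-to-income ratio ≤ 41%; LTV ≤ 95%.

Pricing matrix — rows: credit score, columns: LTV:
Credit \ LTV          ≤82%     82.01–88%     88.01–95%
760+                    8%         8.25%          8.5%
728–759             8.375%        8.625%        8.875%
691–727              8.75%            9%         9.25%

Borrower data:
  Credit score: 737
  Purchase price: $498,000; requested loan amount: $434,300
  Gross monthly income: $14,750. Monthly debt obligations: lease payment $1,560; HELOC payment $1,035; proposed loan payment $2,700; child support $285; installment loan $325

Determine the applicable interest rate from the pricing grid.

8.625%

Credit score 737 ≥ 691; Total monthly debts = (1,560 + 1,035 + 2,700 + 285 + 325) = 5,905. Debt-to-income = 5,905/14,750 = 40% — meets 41% limit
LTV = 434,300/498,000 = 87.2% ≤ 95%
Score 737 is in the 728–759 band; LTV 87.2% is in the 82.01–88% band → 8.625%.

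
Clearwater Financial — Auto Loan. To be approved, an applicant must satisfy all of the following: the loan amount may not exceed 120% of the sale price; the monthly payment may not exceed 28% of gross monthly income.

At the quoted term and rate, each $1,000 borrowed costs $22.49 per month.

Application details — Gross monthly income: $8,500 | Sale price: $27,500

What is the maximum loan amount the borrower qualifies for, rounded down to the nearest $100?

$33,000

Payment cap: 28% × $8,500 = $2,380/month.
At $22.49 per $1,000, that supports 2,380/22.49 × 1,000 ≈ $105,824 → $105,800.
LTV cap: 120% × $27,500 = $33,000 → $33,000.
Binding constraint: loan-to-value.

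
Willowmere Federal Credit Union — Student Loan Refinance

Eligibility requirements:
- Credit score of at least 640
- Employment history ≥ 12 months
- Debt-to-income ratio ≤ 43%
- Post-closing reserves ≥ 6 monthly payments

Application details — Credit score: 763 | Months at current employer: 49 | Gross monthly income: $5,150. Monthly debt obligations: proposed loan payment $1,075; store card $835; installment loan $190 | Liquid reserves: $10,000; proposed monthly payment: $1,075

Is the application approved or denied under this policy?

Approved

Credit score 763 ≥ 640 (meets)
Employment 49 ≥ 12 months
Total monthly debts = (1,075 + 835 + 190) = 2,100. Debt-to-income = 2,100/5,150 = 40.8% — meets 43% limit
Reserves: 10,000 ÷ 1,075 = 9.3 months (meets 6-month minimum)
All criteria satisfied.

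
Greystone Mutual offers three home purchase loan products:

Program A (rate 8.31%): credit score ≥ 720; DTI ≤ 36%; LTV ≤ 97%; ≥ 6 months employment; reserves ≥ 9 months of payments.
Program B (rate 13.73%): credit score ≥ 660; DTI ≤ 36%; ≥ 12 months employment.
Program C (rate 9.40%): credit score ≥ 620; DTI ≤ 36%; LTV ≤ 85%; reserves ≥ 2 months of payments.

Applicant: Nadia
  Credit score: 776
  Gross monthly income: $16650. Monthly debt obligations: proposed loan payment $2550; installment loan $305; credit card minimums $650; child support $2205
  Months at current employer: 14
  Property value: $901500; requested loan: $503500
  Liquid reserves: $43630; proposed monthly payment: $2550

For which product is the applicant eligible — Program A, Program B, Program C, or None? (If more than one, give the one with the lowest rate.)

Total debts = (2,550 + 305 + 650 + 2,205) = 5,710; DTI = 5,710/16,650 = 34.3%.
LTV = 503,500/901,500 = 55.9%.
Reserves = 43,630/2,550 = 17.1 months.
Program A: score 776 ≥ 720; DTI 34.3% ≤ 36%; LTV 55.9% ≤ 97%; employment 14 ≥ 6 mo; reserves 17.1 ≥ 9 mo → qualifies.
Program B: score 776 ≥ 660; DTI 34.3% ≤ 36%; employment 14 ≥ 12 mo → qualifies.
Program C: score 776 ≥ 620; DTI 34.3% ≤ 36%; LTV 55.9% ≤ 85%; reserves 17.1 ≥ 2 mo → qualifies.
Qualifying: Program A, Program B, Program C. Lowest rate is 8.31% → Program A.

Program A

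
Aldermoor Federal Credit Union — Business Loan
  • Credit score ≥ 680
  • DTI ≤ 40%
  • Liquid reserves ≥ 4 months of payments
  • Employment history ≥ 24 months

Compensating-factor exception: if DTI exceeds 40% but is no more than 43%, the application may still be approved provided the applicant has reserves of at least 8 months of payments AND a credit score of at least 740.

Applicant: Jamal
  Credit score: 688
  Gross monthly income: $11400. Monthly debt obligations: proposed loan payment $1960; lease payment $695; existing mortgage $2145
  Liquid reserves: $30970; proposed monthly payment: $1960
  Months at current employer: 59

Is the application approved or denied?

Credit score 688 ≥ 680 (meets base)
Total debts = (1,960 + 695 + 2,145) = 4,800. DTI = 4,800/11,400 = 42.1% > 40% — standard DTI limit exceeded.
Liquid reserves cover 30,970/1,960 = 15.8 months — ≥ 4 required
Employment 59 ≥ 24 months
42.1% falls in the override range (40%–43%), so the compensating-factor test applies.
Reserves 15.8 ≥ 8 months; credit score 688 < 740.
Compensating-factor requirement not fully met.

Denied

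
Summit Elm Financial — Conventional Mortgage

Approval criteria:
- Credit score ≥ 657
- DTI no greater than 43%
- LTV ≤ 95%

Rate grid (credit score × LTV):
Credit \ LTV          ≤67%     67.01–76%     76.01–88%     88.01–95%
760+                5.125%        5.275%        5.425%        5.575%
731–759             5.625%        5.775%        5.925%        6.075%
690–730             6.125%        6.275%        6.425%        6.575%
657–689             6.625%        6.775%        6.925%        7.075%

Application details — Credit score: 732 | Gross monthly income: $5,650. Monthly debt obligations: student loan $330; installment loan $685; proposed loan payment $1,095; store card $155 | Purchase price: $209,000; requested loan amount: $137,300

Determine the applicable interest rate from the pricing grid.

5.625%

Credit score 732 ≥ 657; Total monthly debts = (330 + 685 + 1,095 + 155) = 2,265. Debt-to-income = 2,265/5,650 = 40.1% — meets 43% limit
LTV = 137,300/209,000 = 65.7% ≤ 95%
Score 732 is in the 731–759 band; LTV 65.7% is in the ≤67% band → 5.625%.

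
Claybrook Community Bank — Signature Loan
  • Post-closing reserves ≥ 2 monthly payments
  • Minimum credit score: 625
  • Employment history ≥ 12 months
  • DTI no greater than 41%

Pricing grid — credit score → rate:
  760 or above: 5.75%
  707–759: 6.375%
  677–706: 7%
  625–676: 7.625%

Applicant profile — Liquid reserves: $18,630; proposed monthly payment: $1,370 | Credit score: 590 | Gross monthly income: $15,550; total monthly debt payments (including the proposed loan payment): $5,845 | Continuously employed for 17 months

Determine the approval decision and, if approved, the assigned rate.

Credit score 590 < 625 (below minimum)
Liquid reserves cover 18,630/1,370 = 13.6 months — ≥ 2 required
Employment 17 ≥ 12 months
DTI: 5,845 ÷ 15,550 = 37.6%, within the 41% cap
Not all requirements met → denied.

Denied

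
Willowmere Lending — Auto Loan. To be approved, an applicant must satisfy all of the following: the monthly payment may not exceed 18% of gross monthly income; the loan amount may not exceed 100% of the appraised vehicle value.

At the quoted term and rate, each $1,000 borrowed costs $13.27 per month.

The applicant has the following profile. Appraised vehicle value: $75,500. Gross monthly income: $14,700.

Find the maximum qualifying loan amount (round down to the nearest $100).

Payment cap: 18% × $14,700 = $2,646/month.
At $13.27 per $1,000, that supports 2,646/13.27 × 1,000 ≈ $199,397 → $199,300.
LTV cap: 100% × $75,500 = $75,500 → $75,500.
Binding constraint: loan-to-value.

$75,500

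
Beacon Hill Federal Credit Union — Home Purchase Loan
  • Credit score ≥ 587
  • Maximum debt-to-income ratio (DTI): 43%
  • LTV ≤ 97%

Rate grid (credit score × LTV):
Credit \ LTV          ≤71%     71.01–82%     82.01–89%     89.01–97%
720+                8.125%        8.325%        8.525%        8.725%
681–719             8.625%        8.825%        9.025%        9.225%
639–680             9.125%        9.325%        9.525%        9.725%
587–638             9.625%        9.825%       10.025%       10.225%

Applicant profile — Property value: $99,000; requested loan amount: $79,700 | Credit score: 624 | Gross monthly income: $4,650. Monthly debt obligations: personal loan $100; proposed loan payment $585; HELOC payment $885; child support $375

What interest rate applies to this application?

9.825%

Credit score 624 ≥ 587; Total monthly debts = (100 + 585 + 885 + 375) = 1,945. DTI: 1,945 ÷ 4,650 = 41.8%, within the 43% cap
LTV: 79,700 ÷ 99,000 = 80.5%, within 97% cap
Score 624 is in the 587–638 band; LTV 80.5% is in the 71.01–82% band → 9.825%.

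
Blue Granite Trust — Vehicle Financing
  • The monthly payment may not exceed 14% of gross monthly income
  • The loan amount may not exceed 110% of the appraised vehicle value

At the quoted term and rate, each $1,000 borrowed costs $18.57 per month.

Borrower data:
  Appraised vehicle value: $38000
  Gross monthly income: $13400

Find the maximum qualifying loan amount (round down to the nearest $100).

Payment cap: 14% × $13,400 = $1,876/month.
At $18.57 per $1,000, that supports 1,876/18.57 × 1,000 ≈ $101,023 → $101,000.
LTV cap: 110% × $38,000 = $41,800 → $41,800.
Binding constraint: loan-to-value.

$41,800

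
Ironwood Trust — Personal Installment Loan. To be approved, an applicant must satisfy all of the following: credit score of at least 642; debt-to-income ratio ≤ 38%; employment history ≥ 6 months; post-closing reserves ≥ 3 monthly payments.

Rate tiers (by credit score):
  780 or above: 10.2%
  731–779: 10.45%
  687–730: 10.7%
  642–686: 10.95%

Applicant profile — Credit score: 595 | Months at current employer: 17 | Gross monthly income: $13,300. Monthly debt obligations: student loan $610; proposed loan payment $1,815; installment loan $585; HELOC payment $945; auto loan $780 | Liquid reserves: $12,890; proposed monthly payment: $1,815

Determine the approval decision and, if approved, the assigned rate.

Credit score 595 < 642 (below minimum)
Reserves = 12,890/1,815 = 7.1 months ≥ 3
Total monthly debts = (610 + 1,815 + 585 + 945 + 780) = 4,735. DTI = 4,735/13,300 = 35.6% ≤ 38%
Employment 17 ≥ 6 months
Not all requirements met → denied.

Denied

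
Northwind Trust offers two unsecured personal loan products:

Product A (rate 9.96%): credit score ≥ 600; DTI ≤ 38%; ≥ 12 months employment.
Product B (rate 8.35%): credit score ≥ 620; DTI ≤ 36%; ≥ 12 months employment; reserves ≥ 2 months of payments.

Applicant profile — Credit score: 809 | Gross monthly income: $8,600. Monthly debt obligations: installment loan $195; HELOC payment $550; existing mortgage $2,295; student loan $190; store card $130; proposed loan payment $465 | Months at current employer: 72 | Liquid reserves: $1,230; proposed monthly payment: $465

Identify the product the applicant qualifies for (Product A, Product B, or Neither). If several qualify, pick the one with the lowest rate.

Total debts = (195 + 550 + 2,295 + 190 + 130 + 465) = 3,825; DTI = 3,825/8,600 = 44.5%.
Reserves = 1,230/465 = 2.6 months.
Product A: score 809 ≥ 600; DTI 44.5% > 38%; employment 72 ≥ 12 mo → does not qualify.
Product B: score 809 ≥ 620; DTI 44.5% > 36%; employment 72 ≥ 12 mo; reserves 2.6 ≥ 2 mo → does not qualify.

Neither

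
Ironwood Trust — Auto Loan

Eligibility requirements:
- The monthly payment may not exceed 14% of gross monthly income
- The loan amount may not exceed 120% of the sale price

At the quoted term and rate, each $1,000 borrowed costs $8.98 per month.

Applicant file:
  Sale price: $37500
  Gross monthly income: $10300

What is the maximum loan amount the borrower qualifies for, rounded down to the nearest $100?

Payment cap: 14% × $10,300 = $1,442/month.
At $8.98 per $1,000, that supports 1,442/8.98 × 1,000 ≈ $160,579 → $160,500.
LTV cap: 120% × $37,500 = $45,000 → $45,000.
Binding constraint: loan-to-value.

$45,000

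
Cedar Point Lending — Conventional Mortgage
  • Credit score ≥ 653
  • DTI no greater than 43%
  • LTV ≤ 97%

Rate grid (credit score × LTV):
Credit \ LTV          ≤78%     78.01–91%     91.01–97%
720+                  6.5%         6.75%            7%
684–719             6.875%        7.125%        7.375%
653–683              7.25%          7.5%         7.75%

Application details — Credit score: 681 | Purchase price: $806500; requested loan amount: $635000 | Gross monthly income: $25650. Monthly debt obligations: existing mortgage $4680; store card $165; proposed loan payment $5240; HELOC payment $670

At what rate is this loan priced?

7.5%

Credit score 681 ≥ 653; Total monthly debts = (4,680 + 165 + 5,240 + 670) = 10,755. DTI = 10,755/25,650 = 41.9% ≤ 43%
Loan-to-value = 635,000/806,500 = 78.7% — pass (97% max)
Score 681 is in the 653–683 band; LTV 78.7% is in the 78.01–91% band → 7.5%.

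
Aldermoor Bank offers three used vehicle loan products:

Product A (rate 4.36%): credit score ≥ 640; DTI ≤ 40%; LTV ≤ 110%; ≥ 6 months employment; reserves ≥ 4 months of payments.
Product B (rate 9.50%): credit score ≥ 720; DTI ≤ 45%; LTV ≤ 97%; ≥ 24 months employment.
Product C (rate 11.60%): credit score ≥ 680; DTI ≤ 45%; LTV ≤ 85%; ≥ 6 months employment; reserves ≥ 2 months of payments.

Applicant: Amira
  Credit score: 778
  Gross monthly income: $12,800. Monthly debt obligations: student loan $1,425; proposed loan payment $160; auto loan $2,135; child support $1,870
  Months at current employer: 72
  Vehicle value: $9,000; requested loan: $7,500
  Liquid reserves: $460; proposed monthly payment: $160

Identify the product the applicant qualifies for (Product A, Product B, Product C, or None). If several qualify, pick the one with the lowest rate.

Total debts = (1,425 + 160 + 2,135 + 1,870) = 5,590; DTI = 5,590/12,800 = 43.7%.
LTV = 7,500/9,000 = 83.3%.
Reserves = 460/160 = 2.9 months.
Product A: score 778 ≥ 640; DTI 43.7% > 40%; LTV 83.3% ≤ 110%; employment 72 ≥ 6 mo; reserves 2.9 < 4 mo → does not qualify.
Product B: score 778 ≥ 720; DTI 43.7% ≤ 45%; LTV 83.3% ≤ 97%; employment 72 ≥ 24 mo → qualifies.
Product C: score 778 ≥ 680; DTI 43.7% ≤ 45%; LTV 83.3% ≤ 85%; employment 72 ≥ 6 mo; reserves 2.9 ≥ 2 mo → qualifies.
Qualifying: Product B, Product C. Lowest rate is 9.50% → Product B.

Product B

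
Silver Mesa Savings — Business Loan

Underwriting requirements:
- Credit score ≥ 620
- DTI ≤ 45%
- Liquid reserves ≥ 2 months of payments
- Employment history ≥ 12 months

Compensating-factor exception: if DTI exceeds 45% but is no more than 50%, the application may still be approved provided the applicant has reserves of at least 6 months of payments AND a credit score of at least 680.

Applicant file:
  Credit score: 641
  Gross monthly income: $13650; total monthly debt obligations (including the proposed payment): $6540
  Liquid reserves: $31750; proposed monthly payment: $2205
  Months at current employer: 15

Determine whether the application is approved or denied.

Credit score 641 ≥ 620 (meets base)
DTI = 6,540/13,650 = 47.9% > 45% — standard DTI limit exceeded.
Liquid reserves cover 31,750/2,205 = 14.4 months — ≥ 2 required
Employment 15 ≥ 12 months
DTI 47.9% is within the 45%–50% exception band; checking compensating factors.
Reserves 14.4 ≥ 6 months; credit score 641 < 680.
Compensating-factor requirement not fully met.

Denied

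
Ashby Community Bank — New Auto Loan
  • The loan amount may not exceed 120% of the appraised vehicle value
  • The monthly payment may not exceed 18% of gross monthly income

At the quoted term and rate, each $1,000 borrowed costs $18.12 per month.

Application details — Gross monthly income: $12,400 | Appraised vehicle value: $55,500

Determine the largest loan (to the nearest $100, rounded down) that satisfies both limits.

$66,600

Payment cap: 18% × $12,400 = $2,232/month.
At $18.12 per $1,000, that supports 2,232/18.12 × 1,000 ≈ $123,178 → $123,100.
LTV cap: 120% × $55,500 = $66,600 → $66,600.
Binding constraint: loan-to-value.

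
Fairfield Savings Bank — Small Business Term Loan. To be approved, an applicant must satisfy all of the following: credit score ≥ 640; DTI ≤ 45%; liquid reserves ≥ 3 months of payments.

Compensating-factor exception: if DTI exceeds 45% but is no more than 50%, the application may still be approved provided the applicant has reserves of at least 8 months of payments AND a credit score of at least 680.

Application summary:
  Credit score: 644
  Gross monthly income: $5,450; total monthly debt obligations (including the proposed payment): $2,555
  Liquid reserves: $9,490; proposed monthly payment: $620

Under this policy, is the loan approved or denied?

Credit score 644 ≥ 640 (meets base)
DTI = 2,555/5,450 = 46.9% > 45% — standard DTI limit exceeded.
Liquid reserves cover 9,490/620 = 15.3 months — ≥ 3 required
46.9% falls in the override range (45%–50%), so the compensating-factor test applies.
Override check — reserves: 15.3 mo (ok); score: 644 (below 680).
Override conditions not both satisfied; exception does not apply.

Denied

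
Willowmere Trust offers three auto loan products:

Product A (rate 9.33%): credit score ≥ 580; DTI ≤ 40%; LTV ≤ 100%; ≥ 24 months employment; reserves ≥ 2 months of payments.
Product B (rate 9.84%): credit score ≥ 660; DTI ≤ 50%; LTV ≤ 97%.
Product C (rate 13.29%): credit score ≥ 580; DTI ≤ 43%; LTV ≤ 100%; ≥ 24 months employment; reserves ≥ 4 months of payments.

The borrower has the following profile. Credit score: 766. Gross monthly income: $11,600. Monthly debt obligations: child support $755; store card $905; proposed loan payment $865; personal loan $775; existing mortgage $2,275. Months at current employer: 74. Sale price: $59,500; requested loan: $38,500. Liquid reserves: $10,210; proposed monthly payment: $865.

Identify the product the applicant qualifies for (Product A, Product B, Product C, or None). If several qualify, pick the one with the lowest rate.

Total debts = (755 + 905 + 865 + 775 + 2,275) = 5,575; DTI = 5,575/11,600 = 48.1%.
LTV = 38,500/59,500 = 64.7%.
Reserves = 10,210/865 = 11.8 months.
Product A: score 766 ≥ 580; DTI 48.1% > 40%; LTV 64.7% ≤ 100%; employment 74 ≥ 24 mo; reserves 11.8 ≥ 2 mo → does not qualify.
Product B: score 766 ≥ 660; DTI 48.1% ≤ 50%; LTV 64.7% ≤ 97% → qualifies.
Product C: score 766 ≥ 580; DTI 48.1% > 43%; LTV 64.7% ≤ 100%; employment 74 ≥ 24 mo; reserves 11.8 ≥ 4 mo → does not qualify.

Product B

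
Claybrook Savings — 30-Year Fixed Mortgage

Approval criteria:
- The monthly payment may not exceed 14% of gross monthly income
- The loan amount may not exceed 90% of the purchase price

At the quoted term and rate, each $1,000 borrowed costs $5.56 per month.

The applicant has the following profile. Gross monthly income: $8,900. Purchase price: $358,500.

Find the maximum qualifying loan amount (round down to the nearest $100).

$224,100

Payment cap: 14% × $8,900 = $1,246/month.
At $5.56 per $1,000, that supports 1,246/5.56 × 1,000 ≈ $224,100 → $224,100.
LTV cap: 90% × $358,500 = $322,650 → $322,600.
Binding constraint: payment-to-income.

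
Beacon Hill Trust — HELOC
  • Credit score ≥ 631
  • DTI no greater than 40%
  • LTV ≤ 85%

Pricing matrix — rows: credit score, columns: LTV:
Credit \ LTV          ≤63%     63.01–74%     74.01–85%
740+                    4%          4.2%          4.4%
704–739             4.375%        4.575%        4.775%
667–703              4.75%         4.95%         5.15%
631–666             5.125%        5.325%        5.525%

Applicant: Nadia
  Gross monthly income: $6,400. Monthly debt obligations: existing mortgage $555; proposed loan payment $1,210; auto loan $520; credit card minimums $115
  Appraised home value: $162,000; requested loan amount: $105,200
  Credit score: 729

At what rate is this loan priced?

4.575%

Credit score 729 ≥ 631; Total monthly debts = (555 + 1,210 + 520 + 115) = 2,400. Debt-to-income = 2,400/6,400 = 37.5% — meets 40% limit
LTV: 105,200 ÷ 162,000 = 64.9%, within 85% cap
Score 729 is in the 704–739 band; LTV 64.9% is in the 63.01–74% band → 4.575%.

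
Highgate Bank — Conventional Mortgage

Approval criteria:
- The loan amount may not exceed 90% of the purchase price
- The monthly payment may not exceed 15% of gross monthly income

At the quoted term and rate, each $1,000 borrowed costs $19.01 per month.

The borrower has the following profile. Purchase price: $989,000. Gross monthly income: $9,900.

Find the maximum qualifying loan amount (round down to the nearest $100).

Payment cap: 15% × $9,900 = $1,485/month.
At $19.01 per $1,000, that supports 1,485/19.01 × 1,000 ≈ $78,116 → $78,100.
LTV cap: 90% × $989,000 = $890,100 → $890,100.
Binding constraint: payment-to-income.

$78,100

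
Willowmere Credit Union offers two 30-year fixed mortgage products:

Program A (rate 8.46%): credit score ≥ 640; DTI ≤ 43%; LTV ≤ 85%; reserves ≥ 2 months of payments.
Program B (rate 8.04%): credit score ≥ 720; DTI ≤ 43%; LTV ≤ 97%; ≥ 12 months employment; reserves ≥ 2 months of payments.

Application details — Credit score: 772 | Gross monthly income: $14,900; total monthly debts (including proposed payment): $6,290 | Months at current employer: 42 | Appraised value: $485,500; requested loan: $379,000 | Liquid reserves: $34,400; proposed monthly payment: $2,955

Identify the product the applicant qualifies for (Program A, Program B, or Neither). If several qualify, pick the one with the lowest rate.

DTI = 6,290/14,900 = 42.2%.
LTV = 379,000/485,500 = 78.1%.
Reserves = 34,400/2,955 = 11.6 months.
Program A: score 772 ≥ 640; DTI 42.2% ≤ 43%; LTV 78.1% ≤ 85%; reserves 11.6 ≥ 2 mo → qualifies.
Program B: score 772 ≥ 720; DTI 42.2% ≤ 43%; LTV 78.1% ≤ 97%; employment 42 ≥ 12 mo; reserves 11.6 ≥ 2 mo → qualifies.
Qualifying: Program A, Program B. Lowest rate is 8.04% → Program B.

Program B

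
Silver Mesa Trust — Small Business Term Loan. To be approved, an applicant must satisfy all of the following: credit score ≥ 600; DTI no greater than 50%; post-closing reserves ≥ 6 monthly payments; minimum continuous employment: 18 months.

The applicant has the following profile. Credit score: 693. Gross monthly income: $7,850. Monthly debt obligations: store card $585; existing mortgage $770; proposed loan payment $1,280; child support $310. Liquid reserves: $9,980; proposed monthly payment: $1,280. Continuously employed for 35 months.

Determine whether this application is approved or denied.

Credit score 693 ≥ 600 (meets)
Total monthly debts = (585 + 770 + 1,280 + 310) = 2,945. Debt-to-income = 2,945/7,850 = 37.5% — meets 50% limit
Liquid reserves cover 9,980/1,280 = 7.8 months — ≥ 6 required
Employment 35 ≥ 18 months
All criteria satisfied.

Approved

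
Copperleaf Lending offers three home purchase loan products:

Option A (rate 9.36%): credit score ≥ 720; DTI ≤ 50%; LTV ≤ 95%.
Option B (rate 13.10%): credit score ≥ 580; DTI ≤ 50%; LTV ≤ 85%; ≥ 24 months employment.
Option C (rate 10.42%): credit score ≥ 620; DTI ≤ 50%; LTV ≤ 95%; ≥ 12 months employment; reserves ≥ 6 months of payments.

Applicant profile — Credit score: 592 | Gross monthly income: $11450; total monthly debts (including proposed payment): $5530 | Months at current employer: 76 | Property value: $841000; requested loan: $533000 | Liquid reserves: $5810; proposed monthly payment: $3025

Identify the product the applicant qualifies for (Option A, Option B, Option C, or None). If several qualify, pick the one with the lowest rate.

DTI = 5,530/11,450 = 48.3%.
LTV = 533,000/841,000 = 63.4%.
Reserves = 5,810/3,025 = 1.9 months.
Option A: score 592 < 720; DTI 48.3% ≤ 50%; LTV 63.4% ≤ 95% → does not qualify.
Option B: score 592 ≥ 580; DTI 48.3% ≤ 50%; LTV 63.4% ≤ 85%; employment 76 ≥ 24 mo → qualifies.
Option C: score 592 < 620; DTI 48.3% ≤ 50%; LTV 63.4% ≤ 95%; employment 76 ≥ 12 mo; reserves 1.9 < 6 mo → does not qualify.

Option B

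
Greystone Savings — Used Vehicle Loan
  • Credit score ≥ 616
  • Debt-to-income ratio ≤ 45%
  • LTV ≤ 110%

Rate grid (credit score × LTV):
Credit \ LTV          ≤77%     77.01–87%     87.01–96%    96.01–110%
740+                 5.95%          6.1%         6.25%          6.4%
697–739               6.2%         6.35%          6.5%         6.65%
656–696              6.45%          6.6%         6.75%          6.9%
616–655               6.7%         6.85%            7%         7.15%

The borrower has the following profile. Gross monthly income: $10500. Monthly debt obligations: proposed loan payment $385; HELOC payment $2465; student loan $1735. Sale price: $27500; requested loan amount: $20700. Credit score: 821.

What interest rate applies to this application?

Credit score 821 ≥ 616; Total monthly debts = (385 + 2,465 + 1,735) = 4,585. DTI: 4,585 ÷ 10,500 = 43.7%, within the 45% cap
LTV = 20,700/27,500 = 75.3% ≤ 110%
Row: 821 falls in 740+. Column: 75.3% falls in ≤77%. Rate = 5.95%.

5.95%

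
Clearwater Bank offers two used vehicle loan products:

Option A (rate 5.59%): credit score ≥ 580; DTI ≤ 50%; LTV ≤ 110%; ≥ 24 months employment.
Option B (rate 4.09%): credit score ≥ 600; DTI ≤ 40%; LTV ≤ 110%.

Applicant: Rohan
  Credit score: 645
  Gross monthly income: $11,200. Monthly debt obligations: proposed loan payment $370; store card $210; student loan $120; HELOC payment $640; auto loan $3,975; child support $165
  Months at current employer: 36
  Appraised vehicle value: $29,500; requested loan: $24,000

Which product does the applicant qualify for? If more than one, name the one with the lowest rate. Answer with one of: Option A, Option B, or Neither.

Total debts = (370 + 210 + 120 + 640 + 3,975 + 165) = 5,480; DTI = 5,480/11,200 = 48.9%.
LTV = 24,000/29,500 = 81.4%.
Option A: score 645 ≥ 580; DTI 48.9% ≤ 50%; LTV 81.4% ≤ 110%; employment 36 ≥ 24 mo → qualifies.
Option B: score 645 ≥ 600; DTI 48.9% > 40%; LTV 81.4% ≤ 110% → does not qualify.

Option A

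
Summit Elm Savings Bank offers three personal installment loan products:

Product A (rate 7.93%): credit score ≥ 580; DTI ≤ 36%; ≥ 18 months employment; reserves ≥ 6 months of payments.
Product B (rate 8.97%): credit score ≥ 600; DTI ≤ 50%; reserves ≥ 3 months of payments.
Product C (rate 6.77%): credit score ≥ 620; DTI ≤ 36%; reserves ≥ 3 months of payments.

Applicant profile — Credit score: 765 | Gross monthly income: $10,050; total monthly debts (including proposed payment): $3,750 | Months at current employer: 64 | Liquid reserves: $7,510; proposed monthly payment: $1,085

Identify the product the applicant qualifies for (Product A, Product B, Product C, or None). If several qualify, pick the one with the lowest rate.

DTI = 3,750/10,050 = 37.3%.
Reserves = 7,510/1,085 = 6.9 months.
Product A: score 765 ≥ 580; DTI 37.3% > 36%; employment 64 ≥ 18 mo; reserves 6.9 ≥ 6 mo → does not qualify.
Product B: score 765 ≥ 600; DTI 37.3% ≤ 50%; reserves 6.9 ≥ 3 mo → qualifies.
Product C: score 765 ≥ 620; DTI 37.3% > 36%; reserves 6.9 ≥ 3 mo → does not qualify.

Product B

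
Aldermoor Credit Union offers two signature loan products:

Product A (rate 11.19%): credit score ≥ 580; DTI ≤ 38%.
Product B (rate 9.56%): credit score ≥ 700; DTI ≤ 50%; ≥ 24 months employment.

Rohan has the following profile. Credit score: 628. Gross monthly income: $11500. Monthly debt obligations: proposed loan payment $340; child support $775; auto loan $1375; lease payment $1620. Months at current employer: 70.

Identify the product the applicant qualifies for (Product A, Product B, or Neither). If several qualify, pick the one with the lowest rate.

Total debts = (340 + 775 + 1,375 + 1,620) = 4,110; DTI = 4,110/11,500 = 35.7%.
Product A: score 628 ≥ 580; DTI 35.7% ≤ 38% → qualifies.
Product B: score 628 < 700; DTI 35.7% ≤ 50%; employment 70 ≥ 24 mo → does not qualify.

Product A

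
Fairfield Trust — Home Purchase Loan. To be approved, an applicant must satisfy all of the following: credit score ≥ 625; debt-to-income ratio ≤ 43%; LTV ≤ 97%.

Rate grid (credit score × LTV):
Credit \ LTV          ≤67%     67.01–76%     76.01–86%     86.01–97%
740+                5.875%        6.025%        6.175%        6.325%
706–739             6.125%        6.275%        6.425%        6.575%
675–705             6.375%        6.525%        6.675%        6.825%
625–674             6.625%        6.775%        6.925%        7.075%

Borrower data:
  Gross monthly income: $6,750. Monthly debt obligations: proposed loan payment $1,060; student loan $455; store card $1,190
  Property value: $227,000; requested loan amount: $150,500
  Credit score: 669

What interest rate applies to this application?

Credit score 669 ≥ 625; Total monthly debts = (1,060 + 455 + 1,190) = 2,705. Debt-to-income = 2,705/6,750 = 40.1% — meets 43% limit
LTV: 150,500 ÷ 227,000 = 66.3%, within 97% cap
Credit 669 → row 625–674; LTV 66.3% → column ≤67%. Grid cell → 6.625%.

6.625%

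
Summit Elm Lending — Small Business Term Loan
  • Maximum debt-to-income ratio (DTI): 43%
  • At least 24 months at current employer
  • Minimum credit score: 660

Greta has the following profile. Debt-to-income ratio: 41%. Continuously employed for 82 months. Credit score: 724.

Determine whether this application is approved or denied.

DTI 41% is within the 43% limit
Employment 82 ≥ 24 months
Credit score 724 ≥ 660 (meets)
All criteria satisfied.

Approved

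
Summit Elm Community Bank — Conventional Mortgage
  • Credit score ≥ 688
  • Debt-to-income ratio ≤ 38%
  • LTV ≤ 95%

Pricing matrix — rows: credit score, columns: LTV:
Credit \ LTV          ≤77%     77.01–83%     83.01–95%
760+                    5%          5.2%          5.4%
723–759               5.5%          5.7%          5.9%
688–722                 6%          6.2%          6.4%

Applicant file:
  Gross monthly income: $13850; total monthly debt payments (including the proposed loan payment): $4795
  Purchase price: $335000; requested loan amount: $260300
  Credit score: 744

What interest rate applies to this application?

5.7%

Credit score 744 ≥ 688; Debt-to-income = 4,795/13,850 = 34.6% — meets 38% limit
LTV: 260,300 ÷ 335,000 = 77.7%, within 95% cap
Credit 744 → row 723–759; LTV 77.7% → column 77.01–83%. Grid cell → 5.7%.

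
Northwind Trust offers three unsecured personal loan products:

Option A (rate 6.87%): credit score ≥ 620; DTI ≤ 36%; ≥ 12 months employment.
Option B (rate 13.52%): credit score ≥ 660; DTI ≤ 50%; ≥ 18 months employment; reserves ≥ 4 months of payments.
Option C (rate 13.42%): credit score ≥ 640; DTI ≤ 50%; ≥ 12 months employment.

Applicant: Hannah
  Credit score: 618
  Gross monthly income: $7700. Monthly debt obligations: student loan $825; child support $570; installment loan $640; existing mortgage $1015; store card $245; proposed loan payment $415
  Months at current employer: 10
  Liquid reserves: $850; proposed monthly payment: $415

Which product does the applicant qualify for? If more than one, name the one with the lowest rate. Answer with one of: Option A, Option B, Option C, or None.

None

Total debts = (825 + 570 + 640 + 1,015 + 245 + 415) = 3,710; DTI = 3,710/7,700 = 48.2%.
Reserves = 850/415 = 2.0 months.
Option A: score 618 < 620; DTI 48.2% > 36%; employment 10 < 12 mo → does not qualify.
Option B: score 618 < 660; DTI 48.2% ≤ 50%; employment 10 < 18 mo; reserves 2.0 < 4 mo → does not qualify.
Option C: score 618 < 640; DTI 48.2% ≤ 50%; employment 10 < 12 mo → does not qualify.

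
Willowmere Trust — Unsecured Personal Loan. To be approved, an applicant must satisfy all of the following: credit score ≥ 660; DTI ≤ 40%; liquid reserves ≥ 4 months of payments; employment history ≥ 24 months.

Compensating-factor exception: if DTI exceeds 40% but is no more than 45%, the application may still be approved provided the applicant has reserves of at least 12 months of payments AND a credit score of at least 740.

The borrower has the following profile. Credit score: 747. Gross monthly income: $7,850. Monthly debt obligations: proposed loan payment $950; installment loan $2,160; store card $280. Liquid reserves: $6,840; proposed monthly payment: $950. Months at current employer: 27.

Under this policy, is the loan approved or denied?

Denied

Credit score 747 ≥ 660 (meets base)
Total debts = (950 + 2,160 + 280) = 3,390. DTI: 3,390 ÷ 7,850 = 43.2%, over the 40% base limit.
Reserves = 6,840/950 = 7.2 months ≥ 4
Employment 27 ≥ 24 months
DTI 43.2% is within the 40%–45% exception band; checking compensating factors.
Override check — reserves: 7.2 mo (short of 12); score: 747 (ok).
Compensating-factor requirement not fully met.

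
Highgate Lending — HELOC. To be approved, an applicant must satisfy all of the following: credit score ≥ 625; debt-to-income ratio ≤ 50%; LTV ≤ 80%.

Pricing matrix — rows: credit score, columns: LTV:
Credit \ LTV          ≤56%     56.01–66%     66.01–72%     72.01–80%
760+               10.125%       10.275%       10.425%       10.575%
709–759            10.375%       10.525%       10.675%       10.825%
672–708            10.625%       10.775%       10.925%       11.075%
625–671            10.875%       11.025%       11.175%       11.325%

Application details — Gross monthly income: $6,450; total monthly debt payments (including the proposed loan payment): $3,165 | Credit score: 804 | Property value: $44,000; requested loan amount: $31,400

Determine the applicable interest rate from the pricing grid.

Credit score 804 ≥ 625; Debt-to-income = 3,165/6,450 = 49.1% — meets 50% limit
Loan-to-value = 31,400/44,000 = 71.4% — pass (80% max)
Row: 804 falls in 760+. Column: 71.4% falls in 66.01–72%. Rate = 10.425%.

10.425%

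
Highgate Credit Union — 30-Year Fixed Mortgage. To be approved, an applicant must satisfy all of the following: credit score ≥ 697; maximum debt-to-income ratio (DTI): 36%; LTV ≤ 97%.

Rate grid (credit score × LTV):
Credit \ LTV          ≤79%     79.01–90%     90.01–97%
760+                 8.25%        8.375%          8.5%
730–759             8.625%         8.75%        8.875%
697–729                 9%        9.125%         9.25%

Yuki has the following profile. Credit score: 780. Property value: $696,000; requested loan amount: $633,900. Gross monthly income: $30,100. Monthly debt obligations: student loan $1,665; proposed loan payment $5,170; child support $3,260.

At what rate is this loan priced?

Credit score 780 ≥ 697; Total monthly debts = (1,665 + 5,170 + 3,260) = 10,095. DTI = 10,095/30,100 = 33.5% ≤ 36%
Loan-to-value = 633,900/696,000 = 91.1% — pass (97% max)
Score 780 is in the 760+ band; LTV 91.1% is in the 90.01–97% band → 8.5%.

8.5%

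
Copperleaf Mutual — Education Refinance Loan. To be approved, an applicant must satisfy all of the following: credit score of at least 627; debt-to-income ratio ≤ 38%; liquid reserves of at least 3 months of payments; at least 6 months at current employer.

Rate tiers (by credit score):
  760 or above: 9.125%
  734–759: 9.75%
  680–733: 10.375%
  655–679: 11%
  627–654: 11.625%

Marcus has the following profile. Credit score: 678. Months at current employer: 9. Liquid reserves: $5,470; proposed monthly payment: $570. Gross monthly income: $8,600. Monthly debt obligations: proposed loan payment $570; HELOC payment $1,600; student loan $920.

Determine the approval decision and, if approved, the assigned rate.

Approved at 11%

Credit score 678 ≥ 627 (meets minimum)
Total monthly debts = (570 + 1,600 + 920) = 3,090. Debt-to-income = 3,090/8,600 = 35.9% — meets 38% limit
Employment 9 ≥ 6 months
Reserves: 5,470 ÷ 570 = 9.6 months (meets 3-month minimum)
All requirements met. Score 678 falls in the 655–679 tier → 11%.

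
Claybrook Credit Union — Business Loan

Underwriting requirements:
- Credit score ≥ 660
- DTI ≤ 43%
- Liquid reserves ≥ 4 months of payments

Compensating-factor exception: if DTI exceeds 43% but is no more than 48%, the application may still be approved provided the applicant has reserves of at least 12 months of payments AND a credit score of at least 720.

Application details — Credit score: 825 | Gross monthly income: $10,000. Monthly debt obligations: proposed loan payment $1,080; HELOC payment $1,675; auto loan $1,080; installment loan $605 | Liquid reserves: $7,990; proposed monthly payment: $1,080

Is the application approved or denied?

Denied

Credit score 825 ≥ 660 (meets base)
Total debts = (1,080 + 1,675 + 1,080 + 605) = 4,440. DTI = 4,440/10,000 = 44.4% > 43% — standard DTI limit exceeded.
Reserves: 7,990 ÷ 1,080 = 7.4 months (meets 4-month minimum)
DTI 44.4% is within the 43%–48% exception band; checking compensating factors.
Reserves 7.4 < 12 months; credit score 825 ≥ 720.
Override conditions not both satisfied; exception does not apply.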